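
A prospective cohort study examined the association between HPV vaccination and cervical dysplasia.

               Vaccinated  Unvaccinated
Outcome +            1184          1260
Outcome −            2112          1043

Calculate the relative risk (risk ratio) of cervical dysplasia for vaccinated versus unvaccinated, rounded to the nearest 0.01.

0.66

Reading the table with exposure as columns: a = 1184 (Vaccinated, case), b = 2112 (Vaccinated, non-case), c = 1260 (Unvaccinated, case), d = 1043.
Risk in exposed = 1184/3296 = 0.35922; risk in unexposed = 1260/2303 = 0.54711.
RR = 0.35922 / 0.54711 = 0.65658
The risk is 34% lower among the exposed than among the unexposed.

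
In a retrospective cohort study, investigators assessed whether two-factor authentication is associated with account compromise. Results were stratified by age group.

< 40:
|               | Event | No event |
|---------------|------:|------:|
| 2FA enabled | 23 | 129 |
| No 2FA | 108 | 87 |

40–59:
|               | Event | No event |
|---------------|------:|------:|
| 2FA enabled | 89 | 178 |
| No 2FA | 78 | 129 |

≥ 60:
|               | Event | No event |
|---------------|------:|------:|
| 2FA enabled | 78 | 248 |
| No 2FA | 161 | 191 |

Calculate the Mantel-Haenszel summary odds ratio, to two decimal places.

OR_MH = Σ(aᵢdᵢ/nᵢ) / Σ(bᵢcᵢ/nᵢ), where nᵢ is the stratum total.
Stratum 1 (< 40): n = 347; a·d/n = 23·87/347 = 5.7666; b·c/n = 129·108/347 = 40.1499
Stratum 2 (40–59): n = 474; a·d/n = 89·129/474 = 24.2215; b·c/n = 178·78/474 = 29.2911
Stratum 3 (≥ 60): n = 678; a·d/n = 78·191/678 = 21.9735; b·c/n = 248·161/678 = 58.8909
OR_MH = (5.7666 + 24.2215 + 21.9735) / (40.1499 + 29.2911 + 58.8909) = 51.9615 / 128.3319 = 0.40490

0.40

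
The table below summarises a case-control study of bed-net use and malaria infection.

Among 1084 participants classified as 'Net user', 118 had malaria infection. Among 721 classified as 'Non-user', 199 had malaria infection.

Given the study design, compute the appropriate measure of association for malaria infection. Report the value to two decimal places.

From the description: a = 118, b = 966, c = 199, d = 522.
This is a case-control study: participants were sampled on outcome status, so risks in the source population cannot be estimated directly — relative risk is not valid here. The odds ratio is the appropriate measure.
OR = (a·d)/(b·c) = (118 × 522) / (966 × 199) = 61596 / 192234 = 0.32042

0.32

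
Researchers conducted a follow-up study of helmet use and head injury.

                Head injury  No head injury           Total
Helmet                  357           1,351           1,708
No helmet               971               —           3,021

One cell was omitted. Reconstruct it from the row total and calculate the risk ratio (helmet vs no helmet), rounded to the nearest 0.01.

0.65

The missing cell is in the unexposed row: 3021 − 971 = 2050.
So a = 357, b = 1351, c = 971, d = 2050.
RR = [a/(a+b)] / [c/(c+d)] = (357/1708) / (971/3021) = 0.20902/0.32142 = 0.65030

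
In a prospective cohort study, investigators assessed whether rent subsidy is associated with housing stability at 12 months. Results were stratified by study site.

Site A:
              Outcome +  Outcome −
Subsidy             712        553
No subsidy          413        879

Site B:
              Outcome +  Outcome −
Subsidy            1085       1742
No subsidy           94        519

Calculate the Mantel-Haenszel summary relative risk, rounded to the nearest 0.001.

1.964

RR_MH = Σ(aᵢ·n₀ᵢ/nᵢ) / Σ(cᵢ·n₁ᵢ/nᵢ), with n₁ᵢ = aᵢ+bᵢ (exposed), n₀ᵢ = cᵢ+dᵢ (unexposed), nᵢ = n₁ᵢ+n₀ᵢ.
Stratum 1 (Site A): n₁ = 1265, n₀ = 1292, n = 2557; a·n₀/n = 712·1292/2557 = 359.7591; c·n₁/n = 413·1265/2557 = 204.3195
Stratum 2 (Site B): n₁ = 2827, n₀ = 613, n = 3440; a·n₀/n = 1085·613/3440 = 193.3445; c·n₁/n = 94·2827/3440 = 77.2494
RR_MH = (359.7591 + 193.3445) / (204.3195 + 77.2494) = 553.1036 / 281.5689 = 1.96436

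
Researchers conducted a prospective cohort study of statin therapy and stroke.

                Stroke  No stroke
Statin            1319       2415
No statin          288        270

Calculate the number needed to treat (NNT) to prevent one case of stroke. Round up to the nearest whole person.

7

Risk in treated group = 1319/3734 = 0.35324; risk in control = 288/558 = 0.51613.
Absolute risk reduction = 0.51613 − 0.35324 = 0.16289
NNT = 1 / ARR = 1 / 0.16289 = 6.139 → round up → 7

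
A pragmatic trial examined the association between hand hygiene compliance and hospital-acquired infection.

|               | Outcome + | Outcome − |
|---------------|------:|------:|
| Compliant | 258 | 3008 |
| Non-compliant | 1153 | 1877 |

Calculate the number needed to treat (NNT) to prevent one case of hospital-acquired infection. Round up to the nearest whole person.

Risk in treated group = 258/3266 = 0.07900; risk in control = 1153/3030 = 0.38053.
Absolute risk reduction = 0.38053 − 0.07900 = 0.30153
NNT = 1 / ARR = 1 / 0.30153 = 3.316 → round up → 4

4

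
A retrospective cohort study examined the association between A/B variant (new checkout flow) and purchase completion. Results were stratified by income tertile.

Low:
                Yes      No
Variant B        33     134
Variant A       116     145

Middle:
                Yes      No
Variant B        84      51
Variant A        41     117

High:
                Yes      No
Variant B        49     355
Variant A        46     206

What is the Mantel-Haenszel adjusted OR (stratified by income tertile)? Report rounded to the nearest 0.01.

0.88

OR_MH = Σ(aᵢdᵢ/nᵢ) / Σ(bᵢcᵢ/nᵢ), where nᵢ is the stratum total.
Stratum 1 (Low): n = 428; a·d/n = 33·145/428 = 11.1799; b·c/n = 134·116/428 = 36.3178
Stratum 2 (Middle): n = 293; a·d/n = 84·117/293 = 33.5427; b·c/n = 51·41/293 = 7.1365
Stratum 3 (High): n = 656; a·d/n = 49·206/656 = 15.3872; b·c/n = 355·46/656 = 24.8933
OR_MH = (11.1799 + 33.5427 + 15.3872) / (36.3178 + 7.1365 + 24.8933) = 60.1098 / 68.3476 = 0.87947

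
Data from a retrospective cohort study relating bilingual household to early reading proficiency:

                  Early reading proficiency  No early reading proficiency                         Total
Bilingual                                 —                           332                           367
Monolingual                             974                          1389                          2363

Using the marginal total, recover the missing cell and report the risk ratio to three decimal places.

0.231

The missing cell is in the exposed row: 367 − 332 = 35.
So a = 35, b = 332, c = 974, d = 1389.
RR = [a/(a+b)] / [c/(c+d)] = (35/367) / (974/2363) = 0.09537/0.41219 = 0.23137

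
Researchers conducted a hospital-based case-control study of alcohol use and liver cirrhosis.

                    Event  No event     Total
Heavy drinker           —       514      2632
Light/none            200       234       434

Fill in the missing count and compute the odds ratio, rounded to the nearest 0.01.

The missing cell is in the exposed row: 2632 − 514 = 2118.
So a = 2118, b = 514, c = 200, d = 234.
OR = (a·d)/(b·c) = (2118 × 234) / (514 × 200) = 495612 / 102800 = 4.82113

4.82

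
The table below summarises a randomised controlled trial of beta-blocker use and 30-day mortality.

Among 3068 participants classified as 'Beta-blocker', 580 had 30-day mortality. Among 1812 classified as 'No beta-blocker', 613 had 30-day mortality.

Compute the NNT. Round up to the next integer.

7

Risk in treated group = 580/3068 = 0.18905; risk in control = 613/1812 = 0.33830.
Absolute risk reduction = 0.33830 − 0.18905 = 0.14925
NNT = 1 / ARR = 1 / 0.14925 = 6.700 → round up → 7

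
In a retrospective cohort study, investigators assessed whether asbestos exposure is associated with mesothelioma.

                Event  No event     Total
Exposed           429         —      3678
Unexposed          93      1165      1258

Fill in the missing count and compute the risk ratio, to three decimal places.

1.578

The missing cell is in the exposed row: 3678 − 429 = 3249.
So a = 429, b = 3249, c = 93, d = 1165.
RR = [a/(a+b)] / [c/(c+d)] = (429/3678) / (93/1258) = 0.11664/0.07393 = 1.57777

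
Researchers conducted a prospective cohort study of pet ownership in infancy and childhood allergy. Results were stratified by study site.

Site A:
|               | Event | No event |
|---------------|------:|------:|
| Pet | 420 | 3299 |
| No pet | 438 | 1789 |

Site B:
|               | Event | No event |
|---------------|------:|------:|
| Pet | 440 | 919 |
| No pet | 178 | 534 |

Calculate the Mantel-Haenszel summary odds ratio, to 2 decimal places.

OR_MH = Σ(aᵢdᵢ/nᵢ) / Σ(bᵢcᵢ/nᵢ), where nᵢ is the stratum total.
Stratum 1 (Site A): n = 5946; a·d/n = 420·1789/5946 = 126.3673; b·c/n = 3299·438/5946 = 243.0141
Stratum 2 (Site B): n = 2071; a·d/n = 440·534/2071 = 113.4524; b·c/n = 919·178/2071 = 78.9870
OR_MH = (126.3673 + 113.4524) / (243.0141 + 78.9870) = 239.8197 / 322.0011 = 0.74478

0.74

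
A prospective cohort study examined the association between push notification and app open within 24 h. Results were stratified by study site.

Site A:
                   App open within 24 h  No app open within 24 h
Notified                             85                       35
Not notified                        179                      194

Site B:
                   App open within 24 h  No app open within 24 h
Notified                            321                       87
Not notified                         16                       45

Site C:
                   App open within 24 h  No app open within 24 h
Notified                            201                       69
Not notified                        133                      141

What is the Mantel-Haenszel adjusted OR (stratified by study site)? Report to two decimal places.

OR_MH = Σ(aᵢdᵢ/nᵢ) / Σ(bᵢcᵢ/nᵢ), where nᵢ is the stratum total.
Stratum 1 (Site A): n = 493; a·d/n = 85·194/493 = 33.4483; b·c/n = 35·179/493 = 12.7079
Stratum 2 (Site B): n = 469; a·d/n = 321·45/469 = 30.7996; b·c/n = 87·16/469 = 2.9680
Stratum 3 (Site C): n = 544; a·d/n = 201·141/544 = 52.0974; b·c/n = 69·133/544 = 16.8695
OR_MH = (33.4483 + 30.7996 + 52.0974) / (12.7079 + 2.9680 + 16.8695) = 116.3453 / 32.5454 = 3.57486

3.57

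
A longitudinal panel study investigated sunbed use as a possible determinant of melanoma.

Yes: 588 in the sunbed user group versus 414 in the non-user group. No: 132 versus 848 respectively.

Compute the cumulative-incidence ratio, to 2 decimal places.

2.49

From the description: a = 588, b = 132, c = 414, d = 848.
Risk in exposed = 588/720 = 0.81667; risk in unexposed = 414/1262 = 0.32805.
RR = 0.81667 / 0.32805 = 2.48945
The risk among the exposed is 2.49 times that among the unexposed.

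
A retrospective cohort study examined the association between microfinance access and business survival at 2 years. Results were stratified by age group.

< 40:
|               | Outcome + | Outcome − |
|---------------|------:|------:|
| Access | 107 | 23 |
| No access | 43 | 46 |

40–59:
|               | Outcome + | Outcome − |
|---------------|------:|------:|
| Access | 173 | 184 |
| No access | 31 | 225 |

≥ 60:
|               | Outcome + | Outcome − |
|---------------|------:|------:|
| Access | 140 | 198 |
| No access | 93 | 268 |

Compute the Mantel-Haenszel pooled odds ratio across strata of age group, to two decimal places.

OR_MH = Σ(aᵢdᵢ/nᵢ) / Σ(bᵢcᵢ/nᵢ), where nᵢ is the stratum total.
Stratum 1 (< 40): n = 219; a·d/n = 107·46/219 = 22.4749; b·c/n = 23·43/219 = 4.5160
Stratum 2 (40–59): n = 613; a·d/n = 173·225/613 = 63.4992; b·c/n = 184·31/613 = 9.3051
Stratum 3 (≥ 60): n = 699; a·d/n = 140·268/699 = 53.6767; b·c/n = 198·93/699 = 26.3433
OR_MH = (22.4749 + 63.4992 + 53.6767) / (4.5160 + 9.3051 + 26.3433) = 139.6508 / 40.1644 = 3.47698

3.48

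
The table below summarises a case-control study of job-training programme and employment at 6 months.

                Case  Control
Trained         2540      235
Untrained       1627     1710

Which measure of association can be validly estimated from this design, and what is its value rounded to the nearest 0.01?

11.36

Cells: a = 2540, b = 235, c = 1627, d = 1710.
This is a case-control study: participants were sampled on outcome status, so risks in the source population cannot be estimated directly — relative risk is not valid here. The odds ratio is the appropriate measure.
OR = (a·d)/(b·c) = (2540 × 1710) / (235 × 1627) = 4343400 / 382345 = 11.35990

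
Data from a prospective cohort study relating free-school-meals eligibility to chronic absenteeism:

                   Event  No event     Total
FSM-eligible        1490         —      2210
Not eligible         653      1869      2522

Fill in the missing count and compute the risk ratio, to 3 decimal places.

2.604

The missing cell is in the exposed row: 2210 − 1490 = 720.
So a = 1490, b = 720, c = 653, d = 1869.
RR = [a/(a+b)] / [c/(c+d)] = (1490/2210) / (653/2522) = 0.67421/0.25892 = 2.60391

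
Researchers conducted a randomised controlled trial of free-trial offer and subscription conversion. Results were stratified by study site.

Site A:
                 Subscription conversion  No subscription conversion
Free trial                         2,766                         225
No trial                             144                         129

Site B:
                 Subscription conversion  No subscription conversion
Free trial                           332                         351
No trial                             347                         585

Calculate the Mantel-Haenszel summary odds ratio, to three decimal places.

OR_MH = Σ(aᵢdᵢ/nᵢ) / Σ(bᵢcᵢ/nᵢ), where nᵢ is the stratum total.
Stratum 1 (Site A): n = 3264; a·d/n = 2766·129/3264 = 109.3180; b·c/n = 225·144/3264 = 9.9265
Stratum 2 (Site B): n = 1615; a·d/n = 332·585/1615 = 120.2601; b·c/n = 351·347/1615 = 75.4161
OR_MH = (109.3180 + 120.2601) / (9.9265 + 75.4161) = 229.5781 / 85.3426 = 2.69008

2.690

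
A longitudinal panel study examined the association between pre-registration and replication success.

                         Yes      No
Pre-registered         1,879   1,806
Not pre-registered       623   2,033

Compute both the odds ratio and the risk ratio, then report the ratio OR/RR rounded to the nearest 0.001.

Cells: a = 1879, b = 1806, c = 623, d = 2033.
OR = (1879·2033)/(1806·623) = 3820007/1125138 = 3.39515
Risk in exposed = 1879/3685 = 0.50991; risk in unexposed = 623/2656 = 0.23456; RR = 2.17385
OR/RR = 3.39515 / 2.17385 = 1.56181
The outcome is not rare, so the OR lies further from 1 than the RR.

1.562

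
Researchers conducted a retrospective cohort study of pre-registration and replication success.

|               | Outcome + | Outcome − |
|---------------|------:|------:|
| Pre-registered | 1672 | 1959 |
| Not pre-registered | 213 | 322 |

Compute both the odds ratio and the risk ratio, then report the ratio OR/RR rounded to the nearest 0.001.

1.116

Cells: a = 1672, b = 1959, c = 213, d = 322.
OR = (1672·322)/(1959·213) = 538384/417267 = 1.29026
Risk in exposed = 1672/3631 = 0.46048; risk in unexposed = 213/535 = 0.39813; RR = 1.15660
OR/RR = 1.29026 / 1.15660 = 1.11556
The outcome is not rare, so the OR lies further from 1 than the RR.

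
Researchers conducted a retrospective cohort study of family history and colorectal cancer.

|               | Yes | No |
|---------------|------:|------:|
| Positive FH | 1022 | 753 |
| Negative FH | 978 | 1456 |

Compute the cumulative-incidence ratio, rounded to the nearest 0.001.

1.433

Cells: a = 1022, b = 753, c = 978, d = 1456.
Risk in exposed = 1022/1775 = 0.57577; risk in unexposed = 978/2434 = 0.40181.
RR = 0.57577 / 0.40181 = 1.43296
The risk among the exposed is 1.43 times that among the unexposed.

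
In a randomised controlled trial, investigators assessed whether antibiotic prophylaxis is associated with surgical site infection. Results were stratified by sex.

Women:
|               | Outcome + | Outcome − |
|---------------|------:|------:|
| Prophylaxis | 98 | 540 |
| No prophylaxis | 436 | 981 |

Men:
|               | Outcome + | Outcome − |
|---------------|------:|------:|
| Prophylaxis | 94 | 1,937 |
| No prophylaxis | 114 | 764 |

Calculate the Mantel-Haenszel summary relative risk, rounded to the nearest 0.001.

RR_MH = Σ(aᵢ·n₀ᵢ/nᵢ) / Σ(cᵢ·n₁ᵢ/nᵢ), with n₁ᵢ = aᵢ+bᵢ (exposed), n₀ᵢ = cᵢ+dᵢ (unexposed), nᵢ = n₁ᵢ+n₀ᵢ.
Stratum 1 (Women): n₁ = 638, n₀ = 1417, n = 2055; a·n₀/n = 98·1417/2055 = 67.5747; c·n₁/n = 436·638/2055 = 135.3616
Stratum 2 (Men): n₁ = 2031, n₀ = 878, n = 2909; a·n₀/n = 94·878/2909 = 28.3713; c·n₁/n = 114·2031/2909 = 79.5923
RR_MH = (67.5747 + 28.3713) / (135.3616 + 79.5923) = 95.9460 / 214.9539 = 0.44636

0.446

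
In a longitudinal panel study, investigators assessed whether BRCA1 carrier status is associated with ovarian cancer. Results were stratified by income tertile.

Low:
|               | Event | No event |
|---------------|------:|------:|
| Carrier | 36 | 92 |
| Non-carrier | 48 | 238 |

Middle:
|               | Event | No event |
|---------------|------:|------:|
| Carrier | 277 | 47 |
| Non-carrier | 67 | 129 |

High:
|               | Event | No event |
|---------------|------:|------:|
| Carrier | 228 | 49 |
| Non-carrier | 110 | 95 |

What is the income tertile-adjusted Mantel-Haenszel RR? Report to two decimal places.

RR_MH = Σ(aᵢ·n₀ᵢ/nᵢ) / Σ(cᵢ·n₁ᵢ/nᵢ), with n₁ᵢ = aᵢ+bᵢ (exposed), n₀ᵢ = cᵢ+dᵢ (unexposed), nᵢ = n₁ᵢ+n₀ᵢ.
Stratum 1 (Low): n₁ = 128, n₀ = 286, n = 414; a·n₀/n = 36·286/414 = 24.8696; c·n₁/n = 48·128/414 = 14.8406
Stratum 2 (Middle): n₁ = 324, n₀ = 196, n = 520; a·n₀/n = 277·196/520 = 104.4077; c·n₁/n = 67·324/520 = 41.7462
Stratum 3 (High): n₁ = 277, n₀ = 205, n = 482; a·n₀/n = 228·205/482 = 96.9710; c·n₁/n = 110·277/482 = 63.2158
RR_MH = (24.8696 + 104.4077 + 96.9710) / (14.8406 + 41.7462 + 63.2158) = 226.2482 / 119.8025 = 1.88851

1.89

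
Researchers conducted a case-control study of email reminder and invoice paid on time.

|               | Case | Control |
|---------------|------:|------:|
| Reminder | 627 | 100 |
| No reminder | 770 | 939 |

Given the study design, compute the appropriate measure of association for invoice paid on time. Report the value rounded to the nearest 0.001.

7.646

Cells: a = 627, b = 100, c = 770, d = 939.
This is a case-control study: participants were sampled on outcome status, so risks in the source population cannot be estimated directly — relative risk is not valid here. The odds ratio is the appropriate measure.
OR = (a·d)/(b·c) = (627 × 939) / (100 × 770) = 588753 / 77000 = 7.64614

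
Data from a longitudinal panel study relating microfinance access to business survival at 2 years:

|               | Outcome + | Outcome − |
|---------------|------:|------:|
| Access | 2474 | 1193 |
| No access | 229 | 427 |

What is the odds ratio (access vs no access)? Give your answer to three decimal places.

Cells: a = 2474, b = 1193, c = 229, d = 427.
OR = (a·d)/(b·c) = (2474 × 427) / (1193 × 229) = 1056398 / 273197 = 3.86680
The odds of business survival at 2 years are about 3.87 times as high in the access group.

3.867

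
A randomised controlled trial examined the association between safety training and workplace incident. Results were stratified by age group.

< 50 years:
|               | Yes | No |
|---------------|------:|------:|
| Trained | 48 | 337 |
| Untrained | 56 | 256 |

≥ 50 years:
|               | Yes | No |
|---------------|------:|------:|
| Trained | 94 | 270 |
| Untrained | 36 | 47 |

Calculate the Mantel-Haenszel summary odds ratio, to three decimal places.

OR_MH = Σ(aᵢdᵢ/nᵢ) / Σ(bᵢcᵢ/nᵢ), where nᵢ is the stratum total.
Stratum 1 (< 50 years): n = 697; a·d/n = 48·256/697 = 17.6298; b·c/n = 337·56/697 = 27.0760
Stratum 2 (≥ 50 years): n = 447; a·d/n = 94·47/447 = 9.8837; b·c/n = 270·36/447 = 21.7450
OR_MH = (17.6298 + 9.8837) / (27.0760 + 21.7450) = 27.5135 / 48.8210 = 0.56356

0.564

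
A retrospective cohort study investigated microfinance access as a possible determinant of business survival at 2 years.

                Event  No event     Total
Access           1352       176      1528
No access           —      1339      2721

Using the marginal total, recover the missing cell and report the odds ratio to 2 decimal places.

7.44

The missing cell is in the unexposed row: 2721 − 1339 = 1382.
So a = 1352, b = 176, c = 1382, d = 1339.
OR = (a·d)/(b·c) = (1352 × 1339) / (176 × 1382) = 1810328 / 243232 = 7.44280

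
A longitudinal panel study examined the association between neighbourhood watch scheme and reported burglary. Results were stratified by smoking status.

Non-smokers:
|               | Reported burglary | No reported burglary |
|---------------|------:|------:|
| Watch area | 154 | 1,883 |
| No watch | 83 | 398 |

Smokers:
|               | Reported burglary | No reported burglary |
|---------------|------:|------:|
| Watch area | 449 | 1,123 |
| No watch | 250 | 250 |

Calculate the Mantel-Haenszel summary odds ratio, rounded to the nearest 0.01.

0.40

OR_MH = Σ(aᵢdᵢ/nᵢ) / Σ(bᵢcᵢ/nᵢ), where nᵢ is the stratum total.
Stratum 1 (Non-smokers): n = 2518; a·d/n = 154·398/2518 = 24.3415; b·c/n = 1883·83/2518 = 62.0687
Stratum 2 (Smokers): n = 2072; a·d/n = 449·250/2072 = 54.1747; b·c/n = 1123·250/2072 = 135.4971
OR_MH = (24.3415 + 54.1747) / (62.0687 + 135.4971) = 78.5163 / 197.5658 = 0.39742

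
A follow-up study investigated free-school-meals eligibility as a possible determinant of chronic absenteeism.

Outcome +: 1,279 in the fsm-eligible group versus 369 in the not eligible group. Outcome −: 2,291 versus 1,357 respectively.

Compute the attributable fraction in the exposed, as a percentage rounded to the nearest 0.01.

40.33

From the description: a = 1279, b = 2291, c = 369, d = 1357.
Risk in exposed = 1279/3570 = 0.35826; risk in unexposed = 369/1726 = 0.21379.
RR = 0.35826/0.21379 = 1.67578
AR% = (RR − 1)/RR × 100 = (1.67578 − 1)/1.67578 × 100 = 40.3263%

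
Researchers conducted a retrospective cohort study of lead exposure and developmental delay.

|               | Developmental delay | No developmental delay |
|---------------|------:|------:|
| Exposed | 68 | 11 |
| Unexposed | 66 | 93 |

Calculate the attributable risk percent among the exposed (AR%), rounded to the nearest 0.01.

51.78

Cells: a = 68, b = 11, c = 66, d = 93.
Risk in exposed = 68/79 = 0.86076; risk in unexposed = 66/159 = 0.41509.
RR = 0.86076/0.41509 = 2.07365
AR% = (RR − 1)/RR × 100 = (2.07365 − 1)/2.07365 × 100 = 51.7758%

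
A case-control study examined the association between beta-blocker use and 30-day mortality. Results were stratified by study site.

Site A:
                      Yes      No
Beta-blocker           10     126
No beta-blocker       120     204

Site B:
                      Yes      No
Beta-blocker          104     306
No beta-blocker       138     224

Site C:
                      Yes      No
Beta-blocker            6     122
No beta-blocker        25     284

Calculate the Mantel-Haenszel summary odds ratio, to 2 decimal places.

OR_MH = Σ(aᵢdᵢ/nᵢ) / Σ(bᵢcᵢ/nᵢ), where nᵢ is the stratum total.
Stratum 1 (Site A): n = 460; a·d/n = 10·204/460 = 4.4348; b·c/n = 126·120/460 = 32.8696
Stratum 2 (Site B): n = 772; a·d/n = 104·224/772 = 30.1762; b·c/n = 306·138/772 = 54.6995
Stratum 3 (Site C): n = 437; a·d/n = 6·284/437 = 3.8993; b·c/n = 122·25/437 = 6.9794
OR_MH = (4.4348 + 30.1762 + 3.8993) / (32.8696 + 54.6995 + 6.9794) = 38.5103 / 94.5485 = 0.40731

0.41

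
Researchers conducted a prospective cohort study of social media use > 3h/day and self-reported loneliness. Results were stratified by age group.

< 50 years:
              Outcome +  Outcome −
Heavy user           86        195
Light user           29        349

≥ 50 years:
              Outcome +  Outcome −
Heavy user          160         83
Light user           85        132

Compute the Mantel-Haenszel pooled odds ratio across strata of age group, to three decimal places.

OR_MH = Σ(aᵢdᵢ/nᵢ) / Σ(bᵢcᵢ/nᵢ), where nᵢ is the stratum total.
Stratum 1 (< 50 years): n = 659; a·d/n = 86·349/659 = 45.5448; b·c/n = 195·29/659 = 8.5812
Stratum 2 (≥ 50 years): n = 460; a·d/n = 160·132/460 = 45.9130; b·c/n = 83·85/460 = 15.3370
OR_MH = (45.5448 + 45.9130) / (8.5812 + 15.3370) = 91.4578 / 23.9181 = 3.82378

3.824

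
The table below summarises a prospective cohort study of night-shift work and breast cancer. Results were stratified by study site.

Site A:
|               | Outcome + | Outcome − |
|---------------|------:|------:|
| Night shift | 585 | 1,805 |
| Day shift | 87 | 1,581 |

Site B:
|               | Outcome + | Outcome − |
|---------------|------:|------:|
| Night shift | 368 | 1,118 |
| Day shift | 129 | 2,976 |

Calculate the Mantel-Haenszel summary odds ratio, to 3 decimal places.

OR_MH = Σ(aᵢdᵢ/nᵢ) / Σ(bᵢcᵢ/nᵢ), where nᵢ is the stratum total.
Stratum 1 (Site A): n = 4058; a·d/n = 585·1581/4058 = 227.9165; b·c/n = 1805·87/4058 = 38.6976
Stratum 2 (Site B): n = 4591; a·d/n = 368·2976/4591 = 238.5467; b·c/n = 1118·129/4591 = 31.4141
OR_MH = (227.9165 + 238.5467) / (38.6976 + 31.4141) = 466.4632 / 70.1117 = 6.65314

6.653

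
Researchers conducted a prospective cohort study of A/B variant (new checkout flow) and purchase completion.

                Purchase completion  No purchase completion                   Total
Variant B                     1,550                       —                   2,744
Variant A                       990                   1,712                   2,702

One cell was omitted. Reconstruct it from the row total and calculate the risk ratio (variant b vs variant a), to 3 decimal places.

1.542

The missing cell is in the exposed row: 2744 − 1550 = 1194.
So a = 1550, b = 1194, c = 990, d = 1712.
RR = [a/(a+b)] / [c/(c+d)] = (1550/2744) / (990/2702) = 0.56487/0.36640 = 1.54169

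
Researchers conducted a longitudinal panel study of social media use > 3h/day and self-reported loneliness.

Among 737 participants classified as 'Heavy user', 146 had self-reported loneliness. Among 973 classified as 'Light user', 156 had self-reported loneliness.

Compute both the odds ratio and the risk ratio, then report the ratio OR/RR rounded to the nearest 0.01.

From the description: a = 146, b = 591, c = 156, d = 817.
OR = (146·817)/(591·156) = 119282/92196 = 1.29379
Risk in exposed = 146/737 = 0.19810; risk in unexposed = 156/973 = 0.16033; RR = 1.23559
OR/RR = 1.29379 / 1.23559 = 1.04710
The outcome is not rare, so the OR lies further from 1 than the RR.

1.05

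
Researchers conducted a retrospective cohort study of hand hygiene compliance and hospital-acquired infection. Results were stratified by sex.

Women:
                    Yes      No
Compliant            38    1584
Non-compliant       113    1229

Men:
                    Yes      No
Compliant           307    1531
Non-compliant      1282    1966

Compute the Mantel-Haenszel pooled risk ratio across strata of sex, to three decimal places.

0.406

RR_MH = Σ(aᵢ·n₀ᵢ/nᵢ) / Σ(cᵢ·n₁ᵢ/nᵢ), with n₁ᵢ = aᵢ+bᵢ (exposed), n₀ᵢ = cᵢ+dᵢ (unexposed), nᵢ = n₁ᵢ+n₀ᵢ.
Stratum 1 (Women): n₁ = 1622, n₀ = 1342, n = 2964; a·n₀/n = 38·1342/2964 = 17.2051; c·n₁/n = 113·1622/2964 = 61.8374
Stratum 2 (Men): n₁ = 1838, n₀ = 3248, n = 5086; a·n₀/n = 307·3248/5086 = 196.0551; c·n₁/n = 1282·1838/5086 = 463.2945
RR_MH = (17.2051 + 196.0551) / (61.8374 + 463.2945) = 213.2602 / 525.1319 = 0.40611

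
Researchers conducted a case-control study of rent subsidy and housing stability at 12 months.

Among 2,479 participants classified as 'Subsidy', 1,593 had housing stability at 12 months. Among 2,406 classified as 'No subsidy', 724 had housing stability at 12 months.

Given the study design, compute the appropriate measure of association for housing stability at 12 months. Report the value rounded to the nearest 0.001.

4.177

From the description: a = 1593, b = 886, c = 724, d = 1682.
This is a case-control study: participants were sampled on outcome status, so risks in the source population cannot be estimated directly — relative risk is not valid here. The odds ratio is the appropriate measure.
OR = (a·d)/(b·c) = (1593 × 1682) / (886 × 724) = 2679426 / 641464 = 4.17705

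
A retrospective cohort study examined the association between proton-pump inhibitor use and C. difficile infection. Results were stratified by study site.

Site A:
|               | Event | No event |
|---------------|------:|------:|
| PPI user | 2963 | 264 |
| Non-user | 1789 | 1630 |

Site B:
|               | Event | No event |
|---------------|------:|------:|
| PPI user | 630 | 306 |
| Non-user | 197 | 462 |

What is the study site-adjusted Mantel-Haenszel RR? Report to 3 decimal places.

1.813

RR_MH = Σ(aᵢ·n₀ᵢ/nᵢ) / Σ(cᵢ·n₁ᵢ/nᵢ), with n₁ᵢ = aᵢ+bᵢ (exposed), n₀ᵢ = cᵢ+dᵢ (unexposed), nᵢ = n₁ᵢ+n₀ᵢ.
Stratum 1 (Site A): n₁ = 3227, n₀ = 3419, n = 6646; a·n₀/n = 2963·3419/6646 = 1524.2999; c·n₁/n = 1789·3227/6646 = 868.6583
Stratum 2 (Site B): n₁ = 936, n₀ = 659, n = 1595; a·n₀/n = 630·659/1595 = 260.2947; c·n₁/n = 197·936/1595 = 115.6063
RR_MH = (1524.2999 + 260.2947) / (868.6583 + 115.6063) = 1784.5946 / 984.2646 = 1.81312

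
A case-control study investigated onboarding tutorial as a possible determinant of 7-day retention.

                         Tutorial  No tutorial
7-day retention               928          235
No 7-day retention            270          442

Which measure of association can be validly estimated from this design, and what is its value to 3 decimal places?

6.465

Reading the table with exposure as columns: a = 928 (Tutorial, case), b = 270 (Tutorial, non-case), c = 235 (No tutorial, case), d = 442.
This is a case-control study: participants were sampled on outcome status, so risks in the source population cannot be estimated directly — relative risk is not valid here. The odds ratio is the appropriate measure.
OR = (a·d)/(b·c) = (928 × 442) / (270 × 235) = 410176 / 63450 = 6.46455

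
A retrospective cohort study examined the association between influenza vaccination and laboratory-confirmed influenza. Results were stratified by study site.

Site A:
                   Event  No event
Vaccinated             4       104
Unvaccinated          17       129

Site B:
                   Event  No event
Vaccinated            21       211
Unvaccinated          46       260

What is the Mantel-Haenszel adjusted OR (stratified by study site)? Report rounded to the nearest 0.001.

0.487

OR_MH = Σ(aᵢdᵢ/nᵢ) / Σ(bᵢcᵢ/nᵢ), where nᵢ is the stratum total.
Stratum 1 (Site A): n = 254; a·d/n = 4·129/254 = 2.0315; b·c/n = 104·17/254 = 6.9606
Stratum 2 (Site B): n = 538; a·d/n = 21·260/538 = 10.1487; b·c/n = 211·46/538 = 18.0409
OR_MH = (2.0315 + 10.1487) / (6.9606 + 18.0409) = 12.1802 / 25.0015 = 0.48718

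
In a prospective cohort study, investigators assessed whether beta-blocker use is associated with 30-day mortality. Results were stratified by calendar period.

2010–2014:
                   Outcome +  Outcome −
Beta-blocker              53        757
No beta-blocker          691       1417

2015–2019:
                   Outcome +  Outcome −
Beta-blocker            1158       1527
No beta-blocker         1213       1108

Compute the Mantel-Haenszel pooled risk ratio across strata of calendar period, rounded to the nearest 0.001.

0.683

RR_MH = Σ(aᵢ·n₀ᵢ/nᵢ) / Σ(cᵢ·n₁ᵢ/nᵢ), with n₁ᵢ = aᵢ+bᵢ (exposed), n₀ᵢ = cᵢ+dᵢ (unexposed), nᵢ = n₁ᵢ+n₀ᵢ.
Stratum 1 (2010–2014): n₁ = 810, n₀ = 2108, n = 2918; a·n₀/n = 53·2108/2918 = 38.2879; c·n₁/n = 691·810/2918 = 191.8129
Stratum 2 (2015–2019): n₁ = 2685, n₀ = 2321, n = 5006; a·n₀/n = 1158·2321/5006 = 536.8993; c·n₁/n = 1213·2685/5006 = 650.6003
RR_MH = (38.2879 + 536.8993) / (191.8129 + 650.6003) = 575.1872 / 842.4132 = 0.68279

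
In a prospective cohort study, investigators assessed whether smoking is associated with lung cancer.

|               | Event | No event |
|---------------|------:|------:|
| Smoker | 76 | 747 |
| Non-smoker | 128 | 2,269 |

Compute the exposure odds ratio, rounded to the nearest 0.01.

Cells: a = 76, b = 747, c = 128, d = 2269.
OR = (a·d)/(b·c) = (76 × 2269) / (747 × 128) = 172444 / 95616 = 1.80351
The odds of lung cancer are about 1.80 times as high in the smoker group.

1.80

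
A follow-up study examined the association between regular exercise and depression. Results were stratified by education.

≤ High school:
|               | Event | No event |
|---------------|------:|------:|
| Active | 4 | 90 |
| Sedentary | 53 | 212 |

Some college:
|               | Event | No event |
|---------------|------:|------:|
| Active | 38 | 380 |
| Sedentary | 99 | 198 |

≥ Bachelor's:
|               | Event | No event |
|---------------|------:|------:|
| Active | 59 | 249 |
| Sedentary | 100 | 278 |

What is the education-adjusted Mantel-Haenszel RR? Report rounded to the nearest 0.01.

0.44

RR_MH = Σ(aᵢ·n₀ᵢ/nᵢ) / Σ(cᵢ·n₁ᵢ/nᵢ), with n₁ᵢ = aᵢ+bᵢ (exposed), n₀ᵢ = cᵢ+dᵢ (unexposed), nᵢ = n₁ᵢ+n₀ᵢ.
Stratum 1 (≤ High school): n₁ = 94, n₀ = 265, n = 359; a·n₀/n = 4·265/359 = 2.9526; c·n₁/n = 53·94/359 = 13.8774
Stratum 2 (Some college): n₁ = 418, n₀ = 297, n = 715; a·n₀/n = 38·297/715 = 15.7846; c·n₁/n = 99·418/715 = 57.8769
Stratum 3 (≥ Bachelor's): n₁ = 308, n₀ = 378, n = 686; a·n₀/n = 59·378/686 = 32.5102; c·n₁/n = 100·308/686 = 44.8980
RR_MH = (2.9526 + 15.7846 + 32.5102) / (13.8774 + 57.8769 + 44.8980) = 51.2475 / 116.6523 = 0.43932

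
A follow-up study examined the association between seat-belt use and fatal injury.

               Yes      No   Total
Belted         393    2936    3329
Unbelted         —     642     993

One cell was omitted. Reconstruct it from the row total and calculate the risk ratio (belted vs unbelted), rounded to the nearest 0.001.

The missing cell is in the unexposed row: 993 − 642 = 351.
So a = 393, b = 2936, c = 351, d = 642.
RR = [a/(a+b)] / [c/(c+d)] = (393/3329) / (351/993) = 0.11805/0.35347 = 0.33398

0.334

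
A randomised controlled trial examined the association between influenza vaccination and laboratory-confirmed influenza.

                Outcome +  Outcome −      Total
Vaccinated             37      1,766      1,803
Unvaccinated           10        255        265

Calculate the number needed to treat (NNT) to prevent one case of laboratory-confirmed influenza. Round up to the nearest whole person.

59

Risk in treated group = 37/1803 = 0.02052; risk in control = 10/265 = 0.03774.
Absolute risk reduction = 0.03774 − 0.02052 = 0.01721
NNT = 1 / ARR = 1 / 0.01721 = 58.091 → round up → 59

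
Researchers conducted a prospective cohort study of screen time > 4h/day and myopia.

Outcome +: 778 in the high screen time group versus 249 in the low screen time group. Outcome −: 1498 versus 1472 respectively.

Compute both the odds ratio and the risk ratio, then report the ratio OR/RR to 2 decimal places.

1.30

From the description: a = 778, b = 1498, c = 249, d = 1472.
OR = (778·1472)/(1498·249) = 1145216/373002 = 3.07027
Risk in exposed = 778/2276 = 0.34183; risk in unexposed = 249/1721 = 0.14468; RR = 2.36259
OR/RR = 3.07027 / 2.36259 = 1.29953
The outcome is not rare, so the OR lies further from 1 than the RR.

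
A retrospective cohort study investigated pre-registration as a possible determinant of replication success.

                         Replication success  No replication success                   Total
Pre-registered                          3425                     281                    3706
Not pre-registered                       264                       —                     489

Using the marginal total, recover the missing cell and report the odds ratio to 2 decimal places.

10.39

The missing cell is in the unexposed row: 489 − 264 = 225.
So a = 3425, b = 281, c = 264, d = 225.
OR = (a·d)/(b·c) = (3425 × 225) / (281 × 264) = 770625 / 74184 = 10.38802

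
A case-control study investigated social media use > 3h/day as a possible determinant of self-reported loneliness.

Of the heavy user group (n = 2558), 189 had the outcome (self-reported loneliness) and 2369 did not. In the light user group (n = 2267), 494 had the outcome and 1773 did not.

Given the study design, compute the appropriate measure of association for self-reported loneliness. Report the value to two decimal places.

From the description: a = 189, b = 2369, c = 494, d = 1773.
This is a case-control study: participants were sampled on outcome status, so risks in the source population cannot be estimated directly — relative risk is not valid here. The odds ratio is the appropriate measure.
OR = (a·d)/(b·c) = (189 × 1773) / (2369 × 494) = 335097 / 1170286 = 0.28634

0.29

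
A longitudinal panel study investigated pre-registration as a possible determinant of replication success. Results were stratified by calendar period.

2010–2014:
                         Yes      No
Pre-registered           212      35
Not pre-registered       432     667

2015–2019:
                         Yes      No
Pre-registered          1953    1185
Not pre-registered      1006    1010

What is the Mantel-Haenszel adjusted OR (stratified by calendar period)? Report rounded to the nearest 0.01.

2.01

OR_MH = Σ(aᵢdᵢ/nᵢ) / Σ(bᵢcᵢ/nᵢ), where nᵢ is the stratum total.
Stratum 1 (2010–2014): n = 1346; a·d/n = 212·667/1346 = 105.0550; b·c/n = 35·432/1346 = 11.2333
Stratum 2 (2015–2019): n = 5154; a·d/n = 1953·1010/5154 = 382.7183; b·c/n = 1185·1006/5154 = 231.2980
OR_MH = (105.0550 + 382.7183) / (11.2333 + 231.2980) = 487.7733 / 242.5313 = 2.01118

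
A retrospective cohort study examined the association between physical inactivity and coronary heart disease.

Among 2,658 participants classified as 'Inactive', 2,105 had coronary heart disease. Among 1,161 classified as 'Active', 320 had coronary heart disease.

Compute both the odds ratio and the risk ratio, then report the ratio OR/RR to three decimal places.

3.482

From the description: a = 2105, b = 553, c = 320, d = 841.
OR = (2105·841)/(553·320) = 1770305/176960 = 10.00398
Risk in exposed = 2105/2658 = 0.79195; risk in unexposed = 320/1161 = 0.27562; RR = 2.87329
OR/RR = 10.00398 / 2.87329 = 3.48172
The outcome is not rare, so the OR lies further from 1 than the RR.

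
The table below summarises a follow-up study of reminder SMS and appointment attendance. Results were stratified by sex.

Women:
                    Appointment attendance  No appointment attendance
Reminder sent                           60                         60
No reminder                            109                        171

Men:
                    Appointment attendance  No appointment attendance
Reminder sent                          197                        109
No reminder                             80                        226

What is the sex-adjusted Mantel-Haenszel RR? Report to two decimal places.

RR_MH = Σ(aᵢ·n₀ᵢ/nᵢ) / Σ(cᵢ·n₁ᵢ/nᵢ), with n₁ᵢ = aᵢ+bᵢ (exposed), n₀ᵢ = cᵢ+dᵢ (unexposed), nᵢ = n₁ᵢ+n₀ᵢ.
Stratum 1 (Women): n₁ = 120, n₀ = 280, n = 400; a·n₀/n = 60·280/400 = 42.0000; c·n₁/n = 109·120/400 = 32.7000
Stratum 2 (Men): n₁ = 306, n₀ = 306, n = 612; a·n₀/n = 197·306/612 = 98.5000; c·n₁/n = 80·306/612 = 40.0000
RR_MH = (42.0000 + 98.5000) / (32.7000 + 40.0000) = 140.5000 / 72.7000 = 1.93260

1.93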